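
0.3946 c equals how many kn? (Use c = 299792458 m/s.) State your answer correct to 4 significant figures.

2.300 × 10^8 kn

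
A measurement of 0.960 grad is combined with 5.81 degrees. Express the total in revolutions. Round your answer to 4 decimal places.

0.0185 rev

0.960 grad = 0.00240000 rev and 5.81 ° = 0.0161389 rev.
0.00240000 + 0.0161389 ≈ 0.0185 rev.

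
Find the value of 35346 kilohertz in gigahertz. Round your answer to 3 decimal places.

1 kilohertz = 1.00000 × 10^-6 gigahertz.
So 35346 × 1.00000 × 10^-6 ≈ 0.035 GHz.

0.035 GHz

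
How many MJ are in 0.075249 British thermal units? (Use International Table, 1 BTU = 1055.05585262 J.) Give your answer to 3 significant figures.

7.94 × 10^-5 MJ

1 BTU = 0.00105506 megajoules.
Thus 0.075249 × 0.00105506 ≈ 7.94 × 10^-5 MJ.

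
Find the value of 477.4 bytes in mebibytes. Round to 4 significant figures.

0.0004553 MiB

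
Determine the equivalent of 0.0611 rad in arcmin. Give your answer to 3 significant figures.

1 radian = 3437.75 arcmin.
Thus 0.0611 × 3437.75 ≈ 210 arcmin.

210 arcminutes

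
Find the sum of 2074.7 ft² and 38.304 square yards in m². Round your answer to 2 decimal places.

224.77 m²

2074.7 ft² = 192.746 m² and 38.304 yd² = 32.0270 m².
192.746 + 32.0270 ≈ 224.77 m².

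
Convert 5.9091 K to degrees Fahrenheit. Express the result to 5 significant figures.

K = (°F + 459.67) × 5/9.
Applying the formula gives -449.03 °F.

-449.03 °F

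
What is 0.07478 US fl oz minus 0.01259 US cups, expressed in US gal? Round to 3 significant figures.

-0.000203 US gal

0.07478 US fl oz = 0.000584219 US gal and 0.01259 US cup = 0.000786875 US gal.
0.000584219 − 0.000786875 ≈ -0.000203 US gal.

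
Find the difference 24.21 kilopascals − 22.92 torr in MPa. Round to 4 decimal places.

0.0212 megapascals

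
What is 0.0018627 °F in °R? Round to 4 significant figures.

°R = °F + 459.67.
Applying the formula gives 459.7 °R.

459.7 degrees Rankine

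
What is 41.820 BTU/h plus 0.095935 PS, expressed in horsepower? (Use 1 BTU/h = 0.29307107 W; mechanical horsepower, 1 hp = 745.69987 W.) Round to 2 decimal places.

0.11 hp

41.820 BTU/h = 0.0164359 hp and 0.095935 PS = 0.0946226 hp.
0.0164359 + 0.0946226 ≈ 0.11 hp.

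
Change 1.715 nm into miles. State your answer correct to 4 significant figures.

1 nanometer = 6.21371e-13 mi.
Then 1.715 × 6.21371e-13 ≈ 1.066e-12 mi.

1.066e-12 miles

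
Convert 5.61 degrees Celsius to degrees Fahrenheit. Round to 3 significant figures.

42.1 degrees Fahrenheit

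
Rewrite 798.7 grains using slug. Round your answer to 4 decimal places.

0.0035 slug

1 grain = 4.44014 × 10^-6 slug.
So 798.7 × 4.44014 × 10^-6 ≈ 0.0035 slug.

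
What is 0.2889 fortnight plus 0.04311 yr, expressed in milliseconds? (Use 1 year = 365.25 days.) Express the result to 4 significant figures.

0.2889 fortnight = 3.49453 × 10^8 ms and 0.04311 yr = 1.36045 × 10^9 ms.
3.49453 × 10^8 + 1.36045 × 10^9 ≈ 1.710 × 10^9 ms.

1.710 × 10^9 milliseconds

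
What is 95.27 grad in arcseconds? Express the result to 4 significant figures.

1 gradian = 3240.00 arcseconds.
So 95.27 × 3240.00 ≈ 308700 arcsec.

308700 arcseconds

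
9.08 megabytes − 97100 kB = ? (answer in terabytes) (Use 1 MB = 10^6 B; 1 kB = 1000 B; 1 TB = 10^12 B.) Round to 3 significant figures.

-8.80e-5 terabytes

9.08 MB = 9.08000e-6 TB and 97100 kB = 9.71000e-5 TB.
9.08000e-6 − 9.71000e-5 ≈ -8.80e-5 TB.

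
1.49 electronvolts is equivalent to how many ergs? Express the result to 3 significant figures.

2.39e-12 erg

1 eV = 1.60218e-12 erg.
Then 1.49 × 1.60218e-12 ≈ 2.39e-12 erg.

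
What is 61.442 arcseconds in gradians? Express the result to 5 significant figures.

1 arcsecond = 0.000308642 gradians.
61.442 × 0.000308642 ≈ 0.018964 grad.

0.018964 grad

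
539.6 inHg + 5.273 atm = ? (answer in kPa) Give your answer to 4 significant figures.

2362 kPa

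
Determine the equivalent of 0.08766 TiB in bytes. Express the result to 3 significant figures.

9.64e+10 B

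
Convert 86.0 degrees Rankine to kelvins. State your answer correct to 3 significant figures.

°R = K × 9/5.
Applying the formula gives 47.8 K.

47.8 K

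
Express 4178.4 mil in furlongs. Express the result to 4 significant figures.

0.0005276 furlong

1 mil = 1.26263 × 10^-7 furlongs.
Then 4178.4 × 1.26263 × 10^-7 ≈ 0.0005276 furlong.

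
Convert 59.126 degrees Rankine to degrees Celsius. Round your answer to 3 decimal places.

-240.302 °C

°R = (°C + 273.15) × 9/5.
Applying the formula gives -240.302 °C.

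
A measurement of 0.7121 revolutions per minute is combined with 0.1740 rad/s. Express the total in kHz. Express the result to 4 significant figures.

0.7121 rpm = 1.18683 × 10^-5 kHz and 0.1740 rad/s = 2.76930 × 10^-5 kHz.
1.18683 × 10^-5 + 2.76930 × 10^-5 ≈ 3.956 × 10^-5 kHz.

3.956 × 10^-5 kilohertz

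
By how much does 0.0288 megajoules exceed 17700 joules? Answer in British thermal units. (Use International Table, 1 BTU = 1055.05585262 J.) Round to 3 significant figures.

10.5 British thermal units

0.0288 MJ = 27.2971 BTU and 17700 J = 16.7764 BTU.
27.2971 − 16.7764 ≈ 10.5 BTU.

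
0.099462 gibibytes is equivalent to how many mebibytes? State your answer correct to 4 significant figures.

1 GiB = 1024.00 mebibytes.
Thus 0.099462 × 1024.00 ≈ 101.8 MiB.

101.8 MiB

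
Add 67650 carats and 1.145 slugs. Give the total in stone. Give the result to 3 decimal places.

67650 ct = 2.13061 st and 1.145 slug = 2.63138 st.
2.13061 + 2.63138 ≈ 4.762 st.

4.762 stone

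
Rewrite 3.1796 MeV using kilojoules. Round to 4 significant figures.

5.094e-16 kJ

1 MeV = 1.60218e-16 kilojoules.
3.1796 × 1.60218e-16 ≈ 5.094e-16 kJ.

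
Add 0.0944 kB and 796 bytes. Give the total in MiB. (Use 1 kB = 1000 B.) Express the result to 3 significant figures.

0.0944 kB = 9.00269 × 10^-5 MiB and 796 B = 0.000759125 MiB.
9.00269 × 10^-5 + 0.000759125 ≈ 0.000849 MiB.

0.000849 mebibytes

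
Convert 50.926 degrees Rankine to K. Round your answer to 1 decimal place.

28.3 K

°R = K × 9/5.
Applying the formula gives 28.3 K.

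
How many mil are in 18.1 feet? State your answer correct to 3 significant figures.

217000 mil

1 ft = 12000.0 mil.
Thus 18.1 × 12000.0 ≈ 217000 mil.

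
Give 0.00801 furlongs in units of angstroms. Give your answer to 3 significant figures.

1 furlong = 2.01168 × 10^12 Å.
So 0.00801 × 2.01168 × 10^12 ≈ 1.61 × 10^10 Å.

1.61 × 10^10 Å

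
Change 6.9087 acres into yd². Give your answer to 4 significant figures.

33440 square yards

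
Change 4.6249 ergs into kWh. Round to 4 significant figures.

1.285 × 10^-13 kWh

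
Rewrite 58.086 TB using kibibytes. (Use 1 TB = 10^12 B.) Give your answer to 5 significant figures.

1 TB = 9.765625e+8 KiB.
58.086 × 9.765625e+8 ≈ 5.6725e+10 KiB.

5.6725e+10 KiB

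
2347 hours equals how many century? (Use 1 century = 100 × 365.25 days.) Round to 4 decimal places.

1 h = 1.14077 × 10^-6 century.
2347 × 1.14077 × 10^-6 ≈ 0.0027 century.

0.0027 centuries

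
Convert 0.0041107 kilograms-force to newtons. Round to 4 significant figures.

0.04031 N

1 kgf = 9.80665 N.
Thus 0.0041107 × 9.80665 ≈ 0.04031 N.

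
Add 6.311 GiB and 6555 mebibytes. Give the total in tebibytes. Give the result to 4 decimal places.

6.311 GiB = 0.00616309 TiB and 6555 MiB = 0.00625134 TiB.
0.00616309 + 0.00625134 ≈ 0.0124 TiB.

0.0124 TiB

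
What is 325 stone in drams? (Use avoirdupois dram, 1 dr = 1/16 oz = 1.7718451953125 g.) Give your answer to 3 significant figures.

1 stone = 3584.00 dr.
Thus 325 × 3584.00 ≈ 1.16 × 10^6 dr.

1.16 × 10^6 drams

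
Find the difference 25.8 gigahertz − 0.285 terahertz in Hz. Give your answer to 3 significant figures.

-2.59e+11 Hz

25.8 GHz = 2.58000e+10 Hz and 0.285 THz = 2.85000e+11 Hz.
2.58000e+10 − 2.85000e+11 ≈ -2.59e+11 Hz.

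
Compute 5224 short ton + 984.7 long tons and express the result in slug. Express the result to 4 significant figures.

5224 short ton = 324734 slug and 984.7 long ton = 68556.1 slug.
324734 + 68556.1 ≈ 393300 slug.

393300 slug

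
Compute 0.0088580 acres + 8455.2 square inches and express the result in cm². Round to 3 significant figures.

413000 cm²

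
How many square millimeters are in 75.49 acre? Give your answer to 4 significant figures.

1 acre = 4.04686 × 10^9 square millimeters.
So 75.49 × 4.04686 × 10^9 ≈ 3.055 × 10^11 mm².

3.055 × 10^11 mm²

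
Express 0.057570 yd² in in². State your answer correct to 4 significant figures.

74.61 in²

1 yd² = 1296.00 square inches.
0.057570 × 1296.00 ≈ 74.61 in².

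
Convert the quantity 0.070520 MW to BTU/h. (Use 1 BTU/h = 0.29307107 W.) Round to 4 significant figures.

240600 BTU/h

1 MW = 3.41214 × 10^6 BTU/h.
Then 0.070520 × 3.41214 × 10^6 ≈ 240600 BTU/h.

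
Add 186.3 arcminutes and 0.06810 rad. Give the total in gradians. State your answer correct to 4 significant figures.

7.785 grad

186.3 arcmin = 3.45000 grad and 0.06810 rad = 4.33538 grad.
3.45000 + 4.33538 ≈ 7.785 grad.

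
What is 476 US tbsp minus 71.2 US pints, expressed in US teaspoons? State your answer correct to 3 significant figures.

476 US tbsp = 1428.00 US tsp and 71.2 US pt = 6835.20 US tsp.
1428.00 − 6835.20 ≈ -5410 US tsp.

-5410 US teaspoons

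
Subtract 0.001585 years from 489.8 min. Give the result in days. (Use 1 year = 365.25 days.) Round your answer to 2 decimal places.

-0.24 d

489.8 min = 0.340139 d and 0.001585 yr = 0.578921 d.
0.340139 − 0.578921 ≈ -0.24 d.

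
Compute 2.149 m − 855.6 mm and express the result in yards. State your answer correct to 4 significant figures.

1.414 yd

2.149 m = 2.35017 yd and 855.6 mm = 0.935696 yd.
2.35017 − 0.935696 ≈ 1.414 yd.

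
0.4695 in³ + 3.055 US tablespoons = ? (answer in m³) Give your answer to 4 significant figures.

0.4695 in³ = 7.69373e-6 m³ and 3.055 US tbsp = 4.51736e-5 m³.
7.69373e-6 + 4.51736e-5 ≈ 5.287e-5 m³.

5.287e-5 m³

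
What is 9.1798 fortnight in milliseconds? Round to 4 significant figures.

1.110 × 10^10 ms

1 fortnight = 1.20960 × 10^9 milliseconds.
9.1798 × 1.20960 × 10^9 ≈ 1.110 × 10^10 ms.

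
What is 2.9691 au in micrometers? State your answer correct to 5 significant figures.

1 astronomical unit = 1.49598e+17 μm.
Thus 2.9691 × 1.49598e+17 ≈ 4.4417e+17 μm.

4.4417e+17 μm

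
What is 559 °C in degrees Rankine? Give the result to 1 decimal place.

°R = (°C + 273.15) × 9/5.
Applying the formula gives 1497.9 °R.

1497.9 °R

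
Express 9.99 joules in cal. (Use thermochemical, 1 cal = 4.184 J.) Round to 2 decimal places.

2.39 calories

1 joule = 0.239006 cal.
Thus 9.99 × 0.239006 ≈ 2.39 cal.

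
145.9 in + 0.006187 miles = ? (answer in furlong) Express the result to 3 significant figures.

0.0679 furlongs

145.9 in = 0.0184217 furlong and 0.006187 mi = 0.0494960 furlong.
0.0184217 + 0.0494960 ≈ 0.0679 furlong.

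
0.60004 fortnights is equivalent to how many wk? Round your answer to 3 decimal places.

1.200 wk

1 fortnight = 2.00000 wk.
So 0.60004 × 2.00000 ≈ 1.200 wk.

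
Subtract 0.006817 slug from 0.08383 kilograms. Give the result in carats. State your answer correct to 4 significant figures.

0.08383 kg = 419.150 ct and 0.006817 slug = 497.433 ct.
419.150 − 497.433 ≈ -78.28 ct.

-78.28 carats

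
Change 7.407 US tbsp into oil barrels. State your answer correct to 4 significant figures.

0.0006889 bbl

1 US tbsp = 9.30060 × 10^-5 bbl.
Then 7.407 × 9.30060 × 10^-5 ≈ 0.0006889 bbl.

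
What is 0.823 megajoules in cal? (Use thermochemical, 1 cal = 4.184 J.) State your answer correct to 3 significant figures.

1 megajoule = 239006 cal.
Then 0.823 × 239006 ≈ 197000 cal.

197000 cal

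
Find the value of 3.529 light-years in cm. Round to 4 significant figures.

3.339 × 10^18 cm

1 ly = 9.46073 × 10^17 cm.
Then 3.529 × 9.46073 × 10^17 ≈ 3.339 × 10^18 cm.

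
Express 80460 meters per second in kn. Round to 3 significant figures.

156000 knots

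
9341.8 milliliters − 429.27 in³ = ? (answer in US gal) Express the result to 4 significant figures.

0.6095 US gallons

9341.8 mL = 2.46784 US gal and 429.27 in³ = 1.85831 US gal.
2.46784 − 1.85831 ≈ 0.6095 US gal.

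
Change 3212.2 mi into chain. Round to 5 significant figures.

1 mi = 80.0000 chain.
Thus 3212.2 × 80.0000 ≈ 256980 chain.

256980 chains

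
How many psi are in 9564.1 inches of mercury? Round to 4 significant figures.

4697 psi

1 inch of mercury = 0.491154 psi.
9564.1 × 0.491154 ≈ 4697 psi.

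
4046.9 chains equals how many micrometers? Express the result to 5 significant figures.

8.1411e+10 micrometers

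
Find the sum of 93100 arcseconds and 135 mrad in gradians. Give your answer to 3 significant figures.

93100 arcsec = 28.7346 grad and 135 mrad = 8.59437 grad.
28.7346 + 8.59437 ≈ 37.3 grad.

37.3 grad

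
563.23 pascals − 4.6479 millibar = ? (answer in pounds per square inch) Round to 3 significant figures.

0.0143 psi

563.23 Pa = 0.0816896 psi and 4.6479 mbar = 0.0674121 psi.
0.0816896 − 0.0674121 ≈ 0.0143 psi.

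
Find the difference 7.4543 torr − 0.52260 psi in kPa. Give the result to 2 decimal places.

7.4543 torr = 0.993825 kPa and 0.52260 psi = 3.60320 kPa.
0.993825 − 3.60320 ≈ -2.61 kPa.

-2.61 kilopascals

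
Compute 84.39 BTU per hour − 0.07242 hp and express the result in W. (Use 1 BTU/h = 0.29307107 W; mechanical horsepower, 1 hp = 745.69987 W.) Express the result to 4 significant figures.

84.39 BTU/h = 24.7323 W and 0.07242 hp = 54.0036 W.
24.7323 − 54.0036 ≈ -29.27 W.

-29.27 W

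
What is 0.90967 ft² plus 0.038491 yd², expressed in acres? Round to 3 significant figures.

0.90967 ft² = 2.08831e-5 acre and 0.038491 yd² = 7.95269e-6 acre.
2.08831e-5 + 7.95269e-6 ≈ 2.88e-5 acre.

2.88e-5 acre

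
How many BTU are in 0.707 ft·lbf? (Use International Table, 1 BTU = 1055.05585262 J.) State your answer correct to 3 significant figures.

0.000909 British thermal units

1 ft·lbf = 0.00128507 BTU.
Then 0.707 × 0.00128507 ≈ 0.000909 BTU.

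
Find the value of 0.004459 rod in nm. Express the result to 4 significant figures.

2.243 × 10^7 nanometers

1 rod = 5.02920 × 10^9 nm.
So 0.004459 × 5.02920 × 10^9 ≈ 2.243 × 10^7 nm.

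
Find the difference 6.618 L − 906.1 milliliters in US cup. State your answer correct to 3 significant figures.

6.618 L = 27.9727 US cup and 906.1 mL = 3.82986 US cup.
27.9727 − 3.82986 ≈ 24.1 US cup.

24.1 US cup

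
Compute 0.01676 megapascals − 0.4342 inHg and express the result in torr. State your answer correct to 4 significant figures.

0.01676 MPa = 125.710 torr and 0.4342 inHg = 11.0287 torr.
125.710 − 11.0287 ≈ 114.7 torr.

114.7 torr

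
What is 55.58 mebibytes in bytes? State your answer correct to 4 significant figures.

1 mebibyte = 1.04858e+6 B.
55.58 × 1.04858e+6 ≈ 5.828e+7 B.

5.828e+7 bytes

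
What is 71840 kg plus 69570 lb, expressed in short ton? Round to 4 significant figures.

114.0 short tons

71840 kg = 79.1900 short ton and 69570 lb = 34.7850 short ton.
79.1900 + 34.7850 ≈ 114.0 short ton.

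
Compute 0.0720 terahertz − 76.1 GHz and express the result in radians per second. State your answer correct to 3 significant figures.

-2.58 × 10^10 radians per second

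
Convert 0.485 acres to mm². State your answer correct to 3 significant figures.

1 acre = 4.04686 × 10^9 square millimeters.
Thus 0.485 × 4.04686 × 10^9 ≈ 1.96 × 10^9 mm².

1.96 × 10^9 mm²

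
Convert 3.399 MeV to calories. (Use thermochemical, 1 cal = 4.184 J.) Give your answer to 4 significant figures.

1.302e-13 cal

1 MeV = 3.82929e-14 calories.
Thus 3.399 × 3.82929e-14 ≈ 1.302e-13 cal.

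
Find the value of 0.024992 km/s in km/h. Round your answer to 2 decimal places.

89.97 km/h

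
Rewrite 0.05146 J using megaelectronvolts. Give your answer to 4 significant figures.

1 J = 6.24151 × 10^12 MeV.
Thus 0.05146 × 6.24151 × 10^12 ≈ 3.212 × 10^11 MeV.

3.212 × 10^11 MeV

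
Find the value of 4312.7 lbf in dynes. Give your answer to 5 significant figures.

1.9184 × 10^9 dynes

1 lbf = 444822 dyn.
4312.7 × 444822 ≈ 1.9184 × 10^9 dyn.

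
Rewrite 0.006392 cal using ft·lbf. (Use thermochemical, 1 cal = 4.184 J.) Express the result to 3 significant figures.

1 calorie = 3.08596 ft·lbf.
Then 0.006392 × 3.08596 ≈ 0.0197 ft·lbf.

0.0197 ft·lbf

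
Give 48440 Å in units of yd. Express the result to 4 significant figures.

1 Å = 1.09361 × 10^-10 yards.
Then 48440 × 1.09361 × 10^-10 ≈ 5.297 × 10^-6 yd.

5.297 × 10^-6 yards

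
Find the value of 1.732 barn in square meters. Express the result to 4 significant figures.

1 barn = 1.00000e-28 m².
Then 1.732 × 1.00000e-28 ≈ 1.732e-28 m².

1.732e-28 m²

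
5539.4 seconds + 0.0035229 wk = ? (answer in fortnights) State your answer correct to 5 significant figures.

0.0063410 fortnight

5539.4 s = 0.00457953 fortnight and 0.0035229 wk = 0.00176145 fortnight.
0.00457953 + 0.00176145 ≈ 0.0063410 fortnight.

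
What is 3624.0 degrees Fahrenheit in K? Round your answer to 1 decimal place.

2268.7 K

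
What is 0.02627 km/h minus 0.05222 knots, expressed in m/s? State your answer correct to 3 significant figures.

0.02627 km/h = 0.00729722 m/s and 0.05222 kn = 0.0268643 m/s.
0.00729722 − 0.0268643 ≈ -0.0196 m/s.

-0.0196 m/s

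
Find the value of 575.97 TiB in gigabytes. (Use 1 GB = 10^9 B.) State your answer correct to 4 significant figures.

1 tebibyte = 1099.51 gigabytes.
So 575.97 × 1099.51 ≈ 633300 GB.

633300 GB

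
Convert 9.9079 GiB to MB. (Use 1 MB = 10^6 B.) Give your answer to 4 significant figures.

10640 megabytes

1 gibibyte = 1073.74 MB.
Thus 9.9079 × 1073.74 ≈ 10640 MB.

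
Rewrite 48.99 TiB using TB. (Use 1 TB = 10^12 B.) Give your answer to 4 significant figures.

53.87 TB

1 TiB = 1.099512 TB.
Thus 48.99 × 1.099512 ≈ 53.87 TB.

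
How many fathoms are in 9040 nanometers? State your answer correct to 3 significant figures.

4.94 × 10^-6 fathom

1 nanometer = 5.46807 × 10^-10 fathoms.
Then 9040 × 5.46807 × 10^-10 ≈ 4.94 × 10^-6 fathom.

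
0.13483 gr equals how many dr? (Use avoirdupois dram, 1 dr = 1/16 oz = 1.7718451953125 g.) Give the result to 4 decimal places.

1 gr = 0.0365714 drams.
Thus 0.13483 × 0.0365714 ≈ 0.0049 dr.

0.0049 drams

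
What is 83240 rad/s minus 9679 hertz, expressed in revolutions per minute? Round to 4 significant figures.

83240 rad/s = 794883 rpm and 9679 Hz = 580740 rpm.
794883 − 580740 ≈ 214100 rpm.

214100 revolutions per minute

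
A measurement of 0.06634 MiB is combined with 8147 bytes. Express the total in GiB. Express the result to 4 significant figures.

7.237e-5 GiB

0.06634 MiB = 6.47852e-5 GiB and 8147 B = 7.58749e-6 GiB.
6.47852e-5 + 7.58749e-6 ≈ 7.237e-5 GiB.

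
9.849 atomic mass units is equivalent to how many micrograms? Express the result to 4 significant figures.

1 u = 1.66054e-18 micrograms.
9.849 × 1.66054e-18 ≈ 1.635e-17 μg.

1.635e-17 micrograms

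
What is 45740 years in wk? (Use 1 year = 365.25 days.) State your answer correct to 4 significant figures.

2.387e+6 wk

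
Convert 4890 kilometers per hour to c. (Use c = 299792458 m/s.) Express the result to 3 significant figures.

1 kilometer per hour = 9.26567e-10 c.
So 4890 × 9.26567e-10 ≈ 4.53e-6 c.

4.53e-6 c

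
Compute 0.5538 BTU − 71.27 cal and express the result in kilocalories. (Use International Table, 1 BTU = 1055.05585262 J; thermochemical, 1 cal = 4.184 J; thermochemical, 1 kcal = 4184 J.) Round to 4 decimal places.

0.5538 BTU = 0.139649 kcal and 71.27 cal = 0.0712700 kcal.
0.139649 − 0.0712700 ≈ 0.0684 kcal.

0.0684 kilocalories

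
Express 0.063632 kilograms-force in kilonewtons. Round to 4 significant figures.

1 kilogram-force = 0.00980665 kN.
Thus 0.063632 × 0.00980665 ≈ 0.0006240 kN.

0.0006240 kilonewtons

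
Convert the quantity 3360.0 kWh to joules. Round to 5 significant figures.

1.2096 × 10^10 joules

1 kilowatt-hour = 3.60000 × 10^6 joules.
So 3360.0 × 3.60000 × 10^6 ≈ 1.2096 × 10^10 J.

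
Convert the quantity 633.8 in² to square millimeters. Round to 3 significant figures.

1 in² = 645.160 square millimeters.
Then 633.8 × 645.160 ≈ 409000 mm².

409000 mm²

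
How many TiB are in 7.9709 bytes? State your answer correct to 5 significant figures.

7.2495e-12 TiB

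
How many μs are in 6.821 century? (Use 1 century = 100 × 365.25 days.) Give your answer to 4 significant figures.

2.153 × 10^16 μs

1 century = 3.15576 × 10^15 microseconds.
6.821 × 3.15576 × 10^15 ≈ 2.153 × 10^16 μs.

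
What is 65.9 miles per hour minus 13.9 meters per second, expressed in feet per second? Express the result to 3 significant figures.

51.0 feet per second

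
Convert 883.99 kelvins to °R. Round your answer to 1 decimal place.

°R = K × 9/5.
Applying the formula gives 1591.2 °R.

1591.2 °R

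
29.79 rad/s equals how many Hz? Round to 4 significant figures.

1 radian per second = 0.159155 Hz.
Thus 29.79 × 0.159155 ≈ 4.741 Hz.

4.741 hertz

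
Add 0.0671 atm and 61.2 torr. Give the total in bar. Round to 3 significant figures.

0.0671 atm = 0.0679891 bar and 61.2 torr = 0.0815933 bar.
0.0679891 + 0.0815933 ≈ 0.150 bar.

0.150 bar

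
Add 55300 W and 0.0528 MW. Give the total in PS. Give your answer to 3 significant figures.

147 PS

55300 W = 75.1871 PS and 0.0528 MW = 71.7880 PS.
75.1871 + 71.7880 ≈ 147 PS.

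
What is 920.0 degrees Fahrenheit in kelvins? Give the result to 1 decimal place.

766.5 K

K = (°F + 459.67) × 5/9.
Applying the formula gives 766.5 K.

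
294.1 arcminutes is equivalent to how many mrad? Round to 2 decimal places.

85.55 milliradians

1 arcmin = 0.290888 mrad.
Then 294.1 × 0.290888 ≈ 85.55 mrad.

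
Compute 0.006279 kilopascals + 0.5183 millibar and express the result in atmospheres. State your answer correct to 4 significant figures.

0.0005735 atm

0.006279 kPa = 6.19689e-5 atm and 0.5183 mbar = 0.000511522 atm.
6.19689e-5 + 0.000511522 ≈ 0.0005735 atm.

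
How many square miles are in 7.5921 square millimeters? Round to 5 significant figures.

2.9313e-12 mi²

1 square millimeter = 3.86102e-13 square miles.
7.5921 × 3.86102e-13 ≈ 2.9313e-12 mi².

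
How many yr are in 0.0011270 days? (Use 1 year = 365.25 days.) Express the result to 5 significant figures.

3.0856 × 10^-6 yr

1 d = 0.00273785 yr.
So 0.0011270 × 0.00273785 ≈ 3.0856 × 10^-6 yr.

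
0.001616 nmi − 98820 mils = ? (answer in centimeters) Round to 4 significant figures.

0.001616 nmi = 299.283 cm and 98820 mil = 251.003 cm.
299.283 − 251.003 ≈ 48.28 cm.

48.28 cm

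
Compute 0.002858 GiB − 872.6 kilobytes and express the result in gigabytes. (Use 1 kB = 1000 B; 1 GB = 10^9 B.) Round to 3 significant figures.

0.00220 gigabytes

0.002858 GiB = 0.00306875 GB and 872.6 kB = 0.000872600 GB.
0.00306875 − 0.000872600 ≈ 0.00220 GB.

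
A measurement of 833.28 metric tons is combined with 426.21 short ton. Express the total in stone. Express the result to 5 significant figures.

833.28 t = 131219 st and 426.21 short ton = 60887.1 st.
131219 + 60887.1 ≈ 192110 st.

192110 stone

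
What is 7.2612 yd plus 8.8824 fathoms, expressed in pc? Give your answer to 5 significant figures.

7.2612 yd = 2.15176 × 10^-16 pc and 8.8824 fathom = 5.26437 × 10^-16 pc.
2.15176 × 10^-16 + 5.26437 × 10^-16 ≈ 7.4161 × 10^-16 pc.

7.4161 × 10^-16 pc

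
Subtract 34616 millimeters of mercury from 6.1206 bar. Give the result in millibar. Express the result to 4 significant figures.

6.1206 bar = 6120.60 mbar and 34616 mmHg = 46150.9 mbar.
6120.60 − 46150.9 ≈ -40030 mbar.

-40030 millibar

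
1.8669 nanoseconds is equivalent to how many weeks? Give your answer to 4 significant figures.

3.087e-15 wk

1 nanosecond = 1.65344e-15 weeks.
Thus 1.8669 × 1.65344e-15 ≈ 3.087e-15 wk.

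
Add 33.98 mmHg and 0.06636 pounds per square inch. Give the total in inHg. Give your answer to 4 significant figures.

33.98 mmHg = 1.33780 inHg and 0.06636 psi = 0.135110 inHg.
1.33780 + 0.135110 ≈ 1.473 inHg.

1.473 inHg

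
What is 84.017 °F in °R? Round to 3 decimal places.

°R = °F + 459.67.
Applying the formula gives 543.687 °R.

543.687 °R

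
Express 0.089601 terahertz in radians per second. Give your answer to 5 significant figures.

1 terahertz = 6.28319 × 10^12 rad/s.
Thus 0.089601 × 6.28319 × 10^12 ≈ 5.6298 × 10^11 rad/s.

5.6298 × 10^11 radians per second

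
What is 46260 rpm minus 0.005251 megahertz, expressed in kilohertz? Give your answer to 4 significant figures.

46260 rpm = 0.771000 kHz and 0.005251 MHz = 5.25100 kHz.
0.771000 − 5.25100 ≈ -4.480 kHz.

-4.480 kHz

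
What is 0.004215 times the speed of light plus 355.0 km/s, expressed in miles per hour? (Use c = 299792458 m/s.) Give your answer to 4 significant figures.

3.621 × 10^6 miles per hour

0.004215 c = 2.82665 × 10^6 mph and 355.0 km/s = 794112 mph.
2.82665 × 10^6 + 794112 ≈ 3.621 × 10^6 mph.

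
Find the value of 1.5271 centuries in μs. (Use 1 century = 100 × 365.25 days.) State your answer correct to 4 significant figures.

1 century = 3.15576e+15 μs.
So 1.5271 × 3.15576e+15 ≈ 4.819e+15 μs.

4.819e+15 μs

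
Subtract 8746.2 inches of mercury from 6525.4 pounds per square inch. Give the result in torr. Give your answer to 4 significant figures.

6525.4 psi = 337461 torr and 8746.2 inHg = 222154 torr.
337461 − 222154 ≈ 115300 torr.

115300 torr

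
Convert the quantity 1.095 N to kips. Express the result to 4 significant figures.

0.0002462 kip

1 N = 0.000224809 kips.
1.095 × 0.000224809 ≈ 0.0002462 kip.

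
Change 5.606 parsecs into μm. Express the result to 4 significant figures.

1.730 × 10^23 micrometers

1 pc = 3.08568 × 10^22 μm.
5.606 × 3.08568 × 10^22 ≈ 1.730 × 10^23 μm.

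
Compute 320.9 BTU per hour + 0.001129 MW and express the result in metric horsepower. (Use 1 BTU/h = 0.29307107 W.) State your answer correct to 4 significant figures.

320.9 BTU/h = 0.127868 PS and 0.001129 MW = 1.53501 PS.
0.127868 + 1.53501 ≈ 1.663 PS.

1.663 PS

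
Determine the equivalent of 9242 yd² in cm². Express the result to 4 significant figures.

1 yd² = 8361.27 square centimeters.
Thus 9242 × 8361.27 ≈ 7.727 × 10^7 cm².

7.727 × 10^7 cm²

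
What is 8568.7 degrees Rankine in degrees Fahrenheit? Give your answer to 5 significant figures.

°R = °F + 459.67.
Applying the formula gives 8109.0 °F.

8109.0 °F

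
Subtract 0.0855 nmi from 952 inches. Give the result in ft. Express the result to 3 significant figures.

952 in = 79.3333 ft and 0.0855 nmi = 519.508 ft.
79.3333 − 519.508 ≈ -440 ft.

-440 ft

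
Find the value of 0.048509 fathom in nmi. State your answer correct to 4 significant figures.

4.790e-5 nautical miles

1 fathom = 0.000987473 nmi.
Then 0.048509 × 0.000987473 ≈ 4.790e-5 nmi.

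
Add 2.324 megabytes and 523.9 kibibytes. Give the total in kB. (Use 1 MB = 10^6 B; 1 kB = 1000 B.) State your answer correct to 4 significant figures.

2.324 MB = 2324.00 kB and 523.9 KiB = 536.474 kB.
2324.00 + 536.474 ≈ 2860 kB.

2860 kB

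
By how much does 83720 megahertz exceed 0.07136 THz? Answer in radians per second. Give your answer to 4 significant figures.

7.766 × 10^10 rad/s

83720 MHz = 5.26028 × 10^11 rad/s and 0.07136 THz = 4.48368 × 10^11 rad/s.
5.26028 × 10^11 − 4.48368 × 10^11 ≈ 7.766 × 10^10 rad/s.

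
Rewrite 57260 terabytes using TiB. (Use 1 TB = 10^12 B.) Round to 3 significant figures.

52100 TiB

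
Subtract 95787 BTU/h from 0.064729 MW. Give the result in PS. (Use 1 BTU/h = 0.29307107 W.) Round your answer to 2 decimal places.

49.84 metric horsepower

0.064729 MW = 88.0069 PS and 95787 BTU/h = 38.1678 PS.
88.0069 − 38.1678 ≈ 49.84 PS.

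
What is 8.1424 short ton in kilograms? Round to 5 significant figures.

1 short ton = 907.185 kilograms.
Then 8.1424 × 907.185 ≈ 7386.7 kg.

7386.7 kg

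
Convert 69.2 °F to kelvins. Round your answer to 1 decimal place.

293.8 kelvins

K = (°F + 459.67) × 5/9.
Applying the formula gives 293.8 K.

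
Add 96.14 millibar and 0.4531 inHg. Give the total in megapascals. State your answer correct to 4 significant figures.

0.01115 MPa

96.14 mbar = 0.00961400 MPa and 0.4531 inHg = 0.00153437 MPa.
0.00961400 + 0.00153437 ≈ 0.01115 MPa.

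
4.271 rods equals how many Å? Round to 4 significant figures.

2.148e+11 Å

1 rod = 5.02920e+10 angstroms.
Then 4.271 × 5.02920e+10 ≈ 2.148e+11 Å.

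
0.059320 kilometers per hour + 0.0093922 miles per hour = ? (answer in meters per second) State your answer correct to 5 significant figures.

0.020676 m/s

0.059320 km/h = 0.0164778 m/s and 0.0093922 mph = 0.00419869 m/s.
0.0164778 + 0.00419869 ≈ 0.020676 m/s.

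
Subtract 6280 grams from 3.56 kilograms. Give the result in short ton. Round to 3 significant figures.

-0.00300 short tons

3.56 kg = 0.00392423 short ton and 6280 g = 0.00692252 short ton.
0.00392423 − 0.00692252 ≈ -0.00300 short ton.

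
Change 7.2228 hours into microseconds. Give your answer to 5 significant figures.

1 hour = 3.60000e+9 μs.
Thus 7.2228 × 3.60000e+9 ≈ 2.6002e+10 μs.

2.6002e+10 μs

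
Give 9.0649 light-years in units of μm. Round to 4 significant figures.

8.576 × 10^22 μm

1 light-year = 9.46073 × 10^21 micrometers.
Then 9.0649 × 9.46073 × 10^21 ≈ 8.576 × 10^22 μm.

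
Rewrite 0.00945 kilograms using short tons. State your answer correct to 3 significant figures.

1 kilogram = 0.00110231 short tons.
Then 0.00945 × 0.00110231 ≈ 1.04 × 10^-5 short ton.

1.04 × 10^-5 short ton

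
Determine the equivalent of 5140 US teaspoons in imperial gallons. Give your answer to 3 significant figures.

1 US teaspoon = 0.00108421 imperial gallons.
Then 5140 × 0.00108421 ≈ 5.57 imp gal.

5.57 imp gal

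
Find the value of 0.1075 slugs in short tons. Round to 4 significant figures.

1 slug = 0.0160870 short tons.
So 0.1075 × 0.0160870 ≈ 0.001729 short ton.

0.001729 short tons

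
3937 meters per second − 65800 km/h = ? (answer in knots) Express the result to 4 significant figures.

-27880 kn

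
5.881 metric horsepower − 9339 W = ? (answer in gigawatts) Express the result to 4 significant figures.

-5.014e-6 gigawatts

5.881 PS = 4.32547e-6 GW and 9339 W = 9.33900e-6 GW.
4.32547e-6 − 9.33900e-6 ≈ -5.014e-6 GW.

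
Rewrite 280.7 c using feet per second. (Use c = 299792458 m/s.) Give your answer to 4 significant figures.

1 c = 9.83571e+8 feet per second.
Thus 280.7 × 9.83571e+8 ≈ 2.761e+11 ft/s.

2.761e+11 ft/s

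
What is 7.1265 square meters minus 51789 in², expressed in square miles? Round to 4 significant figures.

7.1265 m² = 2.75156 × 10^-6 mi² and 51789 in² = 1.29005 × 10^-5 mi².
2.75156 × 10^-6 − 1.29005 × 10^-5 ≈ -1.015 × 10^-5 mi².

-1.015 × 10^-5 mi²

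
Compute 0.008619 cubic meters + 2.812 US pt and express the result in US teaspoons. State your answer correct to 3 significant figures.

2020 US tsp

0.008619 m³ = 1748.66 US tsp and 2.812 US pt = 269.952 US tsp.
1748.66 + 269.952 ≈ 2020 US tsp.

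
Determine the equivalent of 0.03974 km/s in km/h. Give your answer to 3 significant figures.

143 km/h

1 km/s = 3600.00 kilometers per hour.
0.03974 × 3600.00 ≈ 143 km/h.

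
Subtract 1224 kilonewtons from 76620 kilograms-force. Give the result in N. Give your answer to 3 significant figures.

-473000 newtons

76620 kgf = 751386 N and 1224 kN = 1.22400 × 10^6 N.
751386 − 1.22400 × 10^6 ≈ -473000 N.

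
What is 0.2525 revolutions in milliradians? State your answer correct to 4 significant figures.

1 revolution = 6283.19 mrad.
Thus 0.2525 × 6283.19 ≈ 1587 mrad.

1587 milliradians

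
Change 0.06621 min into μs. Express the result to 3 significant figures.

1 min = 6.00000e+7 μs.
0.06621 × 6.00000e+7 ≈ 3.97e+6 μs.

3.97e+6 μs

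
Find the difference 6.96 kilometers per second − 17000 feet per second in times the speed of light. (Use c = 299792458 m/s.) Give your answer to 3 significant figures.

6.96 km/s = 2.32161e-5 c and 17000 ft/s = 1.72840e-5 c.
2.32161e-5 − 1.72840e-5 ≈ 5.93e-6 c.

5.93e-6 c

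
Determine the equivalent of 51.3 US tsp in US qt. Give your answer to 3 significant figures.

0.267 US qt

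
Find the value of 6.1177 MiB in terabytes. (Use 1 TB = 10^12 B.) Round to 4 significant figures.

1 mebibyte = 1.04858 × 10^-6 terabytes.
Then 6.1177 × 1.04858 × 10^-6 ≈ 6.415 × 10^-6 TB.

6.415 × 10^-6 terabytes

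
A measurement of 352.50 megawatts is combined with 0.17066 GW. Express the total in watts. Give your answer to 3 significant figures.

5.23e+8 W

352.50 MW = 3.52500e+8 W and 0.17066 GW = 1.70660e+8 W.
3.52500e+8 + 1.70660e+8 ≈ 5.23e+8 W.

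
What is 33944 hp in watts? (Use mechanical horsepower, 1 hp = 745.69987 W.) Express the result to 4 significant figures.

1 hp = 745.700 W.
So 33944 × 745.700 ≈ 2.531 × 10^7 W.

2.531 × 10^7 watts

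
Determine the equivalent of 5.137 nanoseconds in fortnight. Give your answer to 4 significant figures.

1 nanosecond = 8.26720 × 10^-16 fortnight.
Then 5.137 × 8.26720 × 10^-16 ≈ 4.247 × 10^-15 fortnight.

4.247 × 10^-15 fortnights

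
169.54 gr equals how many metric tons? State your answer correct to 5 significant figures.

1.0986e-5 metric tons

1 grain = 6.47989e-8 t.
169.54 × 6.47989e-8 ≈ 1.0986e-5 t.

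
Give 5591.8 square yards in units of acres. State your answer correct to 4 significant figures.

1.155 acres

1 yd² = 0.000206612 acres.
So 5591.8 × 0.000206612 ≈ 1.155 acre.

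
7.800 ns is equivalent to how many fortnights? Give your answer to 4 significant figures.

6.448e-15 fortnights

1 nanosecond = 8.26720e-16 fortnight.
So 7.800 × 8.26720e-16 ≈ 6.448e-15 fortnight.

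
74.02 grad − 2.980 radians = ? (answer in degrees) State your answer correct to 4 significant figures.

-104.1 °

74.02 grad = 66.6180 ° and 2.980 rad = 170.741 °.
66.6180 − 170.741 ≈ -104.1 °.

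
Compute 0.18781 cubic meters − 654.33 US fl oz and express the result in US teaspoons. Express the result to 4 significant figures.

0.18781 m³ = 38103.7 US tsp and 654.33 US fl oz = 3925.98 US tsp.
38103.7 − 3925.98 ≈ 34180 US tsp.

34180 US teaspoons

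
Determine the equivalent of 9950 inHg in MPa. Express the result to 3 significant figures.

33.7 MPa

1 inch of mercury = 0.00338639 MPa.
So 9950 × 0.00338639 ≈ 33.7 MPa.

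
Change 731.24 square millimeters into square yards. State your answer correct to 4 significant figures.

0.0008746 square yards

1 mm² = 1.19599e-6 yd².
731.24 × 1.19599e-6 ≈ 0.0008746 yd².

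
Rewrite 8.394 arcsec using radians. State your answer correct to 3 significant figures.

4.07e-5 radians

1 arcsec = 4.84814e-6 rad.
So 8.394 × 4.84814e-6 ≈ 4.07e-5 rad.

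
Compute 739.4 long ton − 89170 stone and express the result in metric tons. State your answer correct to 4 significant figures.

739.4 long ton = 751.265 t and 89170 st = 566.256 t.
751.265 − 566.256 ≈ 185.0 t.

185.0 t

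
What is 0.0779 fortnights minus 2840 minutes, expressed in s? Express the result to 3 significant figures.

-76200 s

0.0779 fortnight = 94227.8 s and 2840 min = 170400 s.
94227.8 − 170400 ≈ -76200 s.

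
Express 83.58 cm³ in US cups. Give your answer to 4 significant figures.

1 cm³ = 0.00422675 US cup.
Then 83.58 × 0.00422675 ≈ 0.3533 US cup.

0.3533 US cups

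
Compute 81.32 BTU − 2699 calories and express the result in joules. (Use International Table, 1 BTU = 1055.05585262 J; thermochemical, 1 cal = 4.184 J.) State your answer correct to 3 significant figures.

81.32 BTU = 85797.1 J and 2699 cal = 11292.6 J.
85797.1 − 11292.6 ≈ 74500 J.

74500 J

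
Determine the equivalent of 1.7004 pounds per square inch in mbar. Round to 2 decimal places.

1 pound per square inch = 68.9476 millibar.
So 1.7004 × 68.9476 ≈ 117.24 mbar.

117.24 mbar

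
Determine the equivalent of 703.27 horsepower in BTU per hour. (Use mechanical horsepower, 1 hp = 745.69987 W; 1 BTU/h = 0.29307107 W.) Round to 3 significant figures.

1.79e+6 BTU per hour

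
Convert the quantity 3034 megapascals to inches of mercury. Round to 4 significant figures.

1 megapascal = 295.300 inches of mercury.
Thus 3034 × 295.300 ≈ 895900 inHg.

895900 inches of mercury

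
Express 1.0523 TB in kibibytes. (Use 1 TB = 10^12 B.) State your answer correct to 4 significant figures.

1 terabyte = 9.765625e+8 KiB.
Then 1.0523 × 9.765625e+8 ≈ 1.028e+9 KiB.

1.028e+9 kibibytes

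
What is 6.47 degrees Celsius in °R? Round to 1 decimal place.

503.3 degrees Rankine

°R = (°C + 273.15) × 9/5.
Applying the formula gives 503.3 °R.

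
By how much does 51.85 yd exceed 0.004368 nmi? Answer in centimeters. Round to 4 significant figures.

3932 centimeters

51.85 yd = 4741.16 cm and 0.004368 nmi = 808.954 cm.
4741.16 − 808.954 ≈ 3932 cm.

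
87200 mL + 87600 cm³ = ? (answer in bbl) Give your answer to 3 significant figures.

87200 mL = 0.548471 bbl and 87600 cm³ = 0.550987 bbl.
0.548471 + 0.550987 ≈ 1.10 bbl.

1.10 oil barrels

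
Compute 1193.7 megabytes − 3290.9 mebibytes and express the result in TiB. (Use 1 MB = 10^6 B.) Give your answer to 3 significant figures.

-0.00205 TiB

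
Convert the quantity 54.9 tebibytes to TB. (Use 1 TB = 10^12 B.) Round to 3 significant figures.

60.4 terabytes

1 tebibyte = 1.09951 TB.
54.9 × 1.09951 ≈ 60.4 TB.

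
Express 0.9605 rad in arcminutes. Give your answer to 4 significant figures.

3302 arcmin

1 rad = 3437.75 arcmin.
So 0.9605 × 3437.75 ≈ 3302 arcmin.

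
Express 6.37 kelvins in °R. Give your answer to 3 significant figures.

11.5 degrees Rankine

°R = K × 9/5.
Applying the formula gives 11.5 °R.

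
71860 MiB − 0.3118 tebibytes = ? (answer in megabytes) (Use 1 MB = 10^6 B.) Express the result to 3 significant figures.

71860 MiB = 75350.7 MB and 0.3118 TiB = 342828 MB.
75350.7 − 342828 ≈ -267000 MB.

-267000 megabytes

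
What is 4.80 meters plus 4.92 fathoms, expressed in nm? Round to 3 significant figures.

1.38 × 10^10 nanometers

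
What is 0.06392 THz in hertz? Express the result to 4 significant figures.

1 terahertz = 1.00000 × 10^12 hertz.
So 0.06392 × 1.00000 × 10^12 ≈ 6.392 × 10^10 Hz.

6.392 × 10^10 Hz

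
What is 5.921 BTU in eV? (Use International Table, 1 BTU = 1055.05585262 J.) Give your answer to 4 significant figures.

3.899 × 10^22 eV

1 British thermal unit = 6.58514 × 10^21 eV.
So 5.921 × 6.58514 × 10^21 ≈ 3.899 × 10^22 eV.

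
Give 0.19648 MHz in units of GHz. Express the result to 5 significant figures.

1 MHz = 0.00100000 GHz.
Then 0.19648 × 0.00100000 ≈ 0.00019648 GHz.

0.00019648 GHz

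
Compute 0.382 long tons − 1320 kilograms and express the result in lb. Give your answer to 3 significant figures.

0.382 long ton = 855.680 lb and 1320 kg = 2910.10 lb.
855.680 − 2910.10 ≈ -2050 lb.

-2050 lb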